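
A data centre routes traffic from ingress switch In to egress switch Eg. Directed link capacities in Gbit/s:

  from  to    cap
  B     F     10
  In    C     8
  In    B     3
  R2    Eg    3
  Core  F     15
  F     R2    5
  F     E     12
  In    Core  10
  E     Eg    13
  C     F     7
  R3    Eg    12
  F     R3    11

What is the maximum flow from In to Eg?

20

Augment In→B→F→E→Eg: bottleneck 3, flow now 3.
Augment In→C→F→E→Eg: bottleneck 7, flow now 10.
Augment In→Core→F→E→Eg: bottleneck 2, flow now 12.
Augment In→Core→F→R3→Eg: bottleneck 8, flow now 20.
No augmenting path remains; maximum flow = 20.
In the residual graph, reachable from In: {In, C}.
Min-cut edges: In→B (3), In→Core (10), C→F (7); capacity 3 + 10 + 7 = 20.
This cut is saturated, so no flow can exceed 20.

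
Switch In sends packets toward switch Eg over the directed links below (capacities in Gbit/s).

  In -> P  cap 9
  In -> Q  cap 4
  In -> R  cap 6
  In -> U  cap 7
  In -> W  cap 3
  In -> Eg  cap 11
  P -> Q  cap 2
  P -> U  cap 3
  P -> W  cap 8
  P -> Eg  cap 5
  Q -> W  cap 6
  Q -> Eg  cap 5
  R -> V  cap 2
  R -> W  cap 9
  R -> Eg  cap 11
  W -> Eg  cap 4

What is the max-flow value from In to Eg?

Augment In→Eg: bottleneck 11, flow now 11.
Augment In→P→Eg: bottleneck 5, flow now 16.
Augment In→Q→Eg: bottleneck 4, flow now 20.
Augment In→R→Eg: bottleneck 6, flow now 26.
Augment In→W→Eg: bottleneck 3, flow now 29.
Augment In→P→Q→Eg: bottleneck 1, flow now 30.
Augment In→P→W→Eg: bottleneck 1, flow now 31.
No augmenting path remains; maximum flow = 31.
In the residual graph, reachable from In: {In, P, Q, U, W}.
Min-cut edges: In→R (6), In→Eg (11), P→Eg (5), Q→Eg (5), W→Eg (4); capacity 6 + 11 + 5 + 5 + 4 = 31.
This cut is saturated, so no flow can exceed 31.

31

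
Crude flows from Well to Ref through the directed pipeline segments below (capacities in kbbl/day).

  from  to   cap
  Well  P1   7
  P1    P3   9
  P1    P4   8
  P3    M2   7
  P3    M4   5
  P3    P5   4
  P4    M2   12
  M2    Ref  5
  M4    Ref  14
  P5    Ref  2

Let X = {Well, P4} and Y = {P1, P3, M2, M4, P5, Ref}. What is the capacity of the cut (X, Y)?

19

Edges leaving {Well, P4}: Well→P1 (7), P4→M2 (12).
Cut capacity = 7 + 12 = 19.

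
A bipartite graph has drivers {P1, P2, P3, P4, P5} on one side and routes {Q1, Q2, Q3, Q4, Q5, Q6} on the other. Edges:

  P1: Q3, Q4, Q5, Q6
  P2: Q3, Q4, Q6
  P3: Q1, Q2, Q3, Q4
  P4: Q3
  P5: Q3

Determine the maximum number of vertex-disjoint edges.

4

Unit-capacity flow: source→left, listed edges, right→sink; max matching = max flow.
Augmenting path P1→Q3 (+1); matched 1.
Augmenting path P2→Q4 (+1); matched 2.
Augmenting path P3→Q1 (+1); matched 3.
Augmenting path P4→Q3→P1→Q5 (+1); matched 4.
No augmenting path remains; maximum matching = 4.
König certificate: {P1, P2, P3, Q3} is a vertex cover of size 4 (every listed pair touches it), so no matching can be larger.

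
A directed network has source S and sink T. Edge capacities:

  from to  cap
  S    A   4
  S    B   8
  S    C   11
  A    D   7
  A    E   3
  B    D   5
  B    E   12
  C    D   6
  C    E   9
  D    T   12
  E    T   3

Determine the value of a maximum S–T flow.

Augment S→A→D→T: bottleneck 4, flow now 4.
Augment S→B→D→T: bottleneck 5, flow now 9.
Augment S→B→E→T: bottleneck 3, flow now 12.
Augment S→C→D→T: bottleneck 3, flow now 15.
No augmenting path remains; maximum flow = 15.
In the residual graph, reachable from S: {S, A, B, C, D, E}.
Min-cut edges: D→T (12), E→T (3); capacity 12 + 3 = 15.
This cut is saturated, so no flow can exceed 15.

15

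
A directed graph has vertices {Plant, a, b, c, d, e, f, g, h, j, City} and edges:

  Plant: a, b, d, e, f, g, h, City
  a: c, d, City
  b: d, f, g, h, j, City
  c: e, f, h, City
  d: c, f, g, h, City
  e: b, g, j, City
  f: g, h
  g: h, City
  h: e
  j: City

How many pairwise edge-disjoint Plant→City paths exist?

7

Assign every edge capacity 1; by Menger, the answer equals the max flow.
Path Plant→City (+1); total 1.
Path Plant→a→City (+1); total 2.
Path Plant→b→City (+1); total 3.
Path Plant→d→City (+1); total 4.
Path Plant→e→City (+1); total 5.
Path Plant→g→City (+1); total 6.
Path Plant→h→e→j→City (+1); total 7.
No residual Plant→City path; max flow = 7.
Certifying cut of size 7: {Plant→City, Plant→a, Plant→b, Plant→d, Plant→e, g→City, h→e}.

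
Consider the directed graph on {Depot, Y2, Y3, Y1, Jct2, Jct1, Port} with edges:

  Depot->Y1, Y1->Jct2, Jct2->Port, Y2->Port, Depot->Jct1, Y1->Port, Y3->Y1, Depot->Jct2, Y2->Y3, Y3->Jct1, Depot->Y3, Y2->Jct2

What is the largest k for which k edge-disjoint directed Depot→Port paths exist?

Assign every edge capacity 1; by Menger, the answer equals the max flow.
Path Depot→Y1→Port (+1); total 1.
Path Depot→Jct2→Port (+1); total 2.
No residual Depot→Port path; max flow = 2.
Certifying cut of size 2: {Jct2→Port, Y1→Port}.

2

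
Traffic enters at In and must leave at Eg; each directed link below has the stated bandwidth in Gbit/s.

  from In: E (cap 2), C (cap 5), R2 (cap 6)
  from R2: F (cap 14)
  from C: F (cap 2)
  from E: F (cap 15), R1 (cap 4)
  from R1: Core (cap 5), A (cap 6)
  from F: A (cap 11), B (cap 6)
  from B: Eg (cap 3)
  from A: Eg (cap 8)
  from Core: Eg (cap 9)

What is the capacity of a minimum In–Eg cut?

10

Augment In→R2→F→B→Eg: bottleneck 3, flow now 3.
Augment In→R2→F→A→Eg: bottleneck 3, flow now 6.
Augment In→C→F→A→Eg: bottleneck 2, flow now 8.
Augment In→E→R1→A→Eg: bottleneck 2, flow now 10.
No augmenting path remains; maximum flow = 10.
By max-flow min-cut, the minimum cut capacity equals the max flow.
In the residual graph, reachable from In: {In, C}.
Min-cut edges: In→R2 (6), In→E (2), C→F (2); capacity 6 + 2 + 2 = 10.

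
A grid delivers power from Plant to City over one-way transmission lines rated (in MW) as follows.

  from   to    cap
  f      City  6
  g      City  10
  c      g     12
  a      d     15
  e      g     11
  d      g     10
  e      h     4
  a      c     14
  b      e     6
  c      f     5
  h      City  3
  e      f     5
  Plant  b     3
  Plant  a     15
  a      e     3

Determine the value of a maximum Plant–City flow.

18

Augment Plant→a→c→f→City: bottleneck 5, flow now 5.
Augment Plant→a→c→g→City: bottleneck 9, flow now 14.
Augment Plant→a→d→g→City: bottleneck 1, flow now 15.
Augment Plant→b→e→f→City: bottleneck 1, flow now 16.
Augment Plant→b→e→h→City: bottleneck 2, flow now 18.
No augmenting path remains; maximum flow = 18.
In the residual graph, reachable from Plant: {Plant}.
Min-cut edges: Plant→a (15), Plant→b (3); capacity 15 + 3 = 18.
This cut is saturated, so no flow can exceed 18.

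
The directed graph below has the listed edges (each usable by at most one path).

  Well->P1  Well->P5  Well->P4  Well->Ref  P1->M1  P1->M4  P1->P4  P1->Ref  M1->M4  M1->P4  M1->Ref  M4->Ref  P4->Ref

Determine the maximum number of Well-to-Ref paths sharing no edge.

3

Assign every edge capacity 1; by Menger, the answer equals the max flow.
Path Well→Ref (+1); total 1.
Path Well→P1→Ref (+1); total 2.
Path Well→P4→Ref (+1); total 3.
No residual Well→Ref path; max flow = 3.
Certifying cut of size 3: {Well→P1, Well→P4, Well→Ref}.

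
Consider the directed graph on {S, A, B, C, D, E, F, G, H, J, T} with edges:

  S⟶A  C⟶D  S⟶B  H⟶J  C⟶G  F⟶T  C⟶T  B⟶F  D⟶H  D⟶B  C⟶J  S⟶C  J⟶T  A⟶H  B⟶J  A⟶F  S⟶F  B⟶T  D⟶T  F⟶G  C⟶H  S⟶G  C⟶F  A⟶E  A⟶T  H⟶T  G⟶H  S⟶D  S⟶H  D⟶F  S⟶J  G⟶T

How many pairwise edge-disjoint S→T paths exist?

Assign every edge capacity 1; by Menger, the answer equals the max flow.
Path S→A→T (+1); total 1.
Path S→B→T (+1); total 2.
Path S→C→T (+1); total 3.
Path S→D→T (+1); total 4.
Path S→F→T (+1); total 5.
Path S→G→T (+1); total 6.
Path S→H→T (+1); total 7.
Path S→J→T (+1); total 8.
No residual S→T path; max flow = 8.
Certifying cut of size 8: {S→A, S→B, S→C, S→D, S→F, S→G, S→H, S→J}.

8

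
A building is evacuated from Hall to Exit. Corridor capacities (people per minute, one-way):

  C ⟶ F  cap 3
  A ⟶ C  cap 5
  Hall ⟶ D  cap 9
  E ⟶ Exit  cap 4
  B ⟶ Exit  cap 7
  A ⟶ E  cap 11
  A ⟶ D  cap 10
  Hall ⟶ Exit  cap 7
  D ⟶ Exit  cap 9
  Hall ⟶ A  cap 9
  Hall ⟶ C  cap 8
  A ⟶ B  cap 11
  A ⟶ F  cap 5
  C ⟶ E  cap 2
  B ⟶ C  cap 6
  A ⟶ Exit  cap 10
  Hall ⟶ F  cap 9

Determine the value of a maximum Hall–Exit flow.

27

Augment Hall→Exit: bottleneck 7, flow now 7.
Augment Hall→A→Exit: bottleneck 9, flow now 16.
Augment Hall→D→Exit: bottleneck 9, flow now 25.
Augment Hall→C→E→Exit: bottleneck 2, flow now 27.
No augmenting path remains; maximum flow = 27.
In the residual graph, reachable from Hall: {Hall, C, F}.
Min-cut edges: Hall→A (9), Hall→D (9), Hall→Exit (7), C→E (2); capacity 9 + 9 + 7 + 2 = 27.
This cut is saturated, so no flow can exceed 27.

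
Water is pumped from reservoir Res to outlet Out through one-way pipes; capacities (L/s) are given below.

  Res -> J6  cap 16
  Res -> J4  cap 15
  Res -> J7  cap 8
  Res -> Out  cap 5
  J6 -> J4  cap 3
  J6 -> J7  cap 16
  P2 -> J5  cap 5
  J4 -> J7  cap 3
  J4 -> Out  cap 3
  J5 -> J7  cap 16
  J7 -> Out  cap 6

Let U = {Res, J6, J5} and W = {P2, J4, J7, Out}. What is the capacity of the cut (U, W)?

Edges leaving {Res, J6, J5}: Res→J4 (15), Res→J7 (8), Res→Out (5), J6→J4 (3), J6→J7 (16), J5→J7 (16).
Cut capacity = 15 + 8 + 5 + 3 + 16 + 16 = 63.

63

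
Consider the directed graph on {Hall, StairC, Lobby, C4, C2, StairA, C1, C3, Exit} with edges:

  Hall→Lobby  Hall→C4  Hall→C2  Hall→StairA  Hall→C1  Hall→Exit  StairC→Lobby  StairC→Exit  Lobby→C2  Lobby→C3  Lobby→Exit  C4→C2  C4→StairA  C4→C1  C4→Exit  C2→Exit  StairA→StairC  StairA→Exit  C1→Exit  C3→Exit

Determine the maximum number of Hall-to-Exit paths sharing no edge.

Assign every edge capacity 1; by Menger, the answer equals the max flow.
Path Hall→Exit (+1); total 1.
Path Hall→Lobby→Exit (+1); total 2.
Path Hall→C4→Exit (+1); total 3.
Path Hall→C2→Exit (+1); total 4.
Path Hall→StairA→Exit (+1); total 5.
Path Hall→C1→Exit (+1); total 6.
No residual Hall→Exit path; max flow = 6.
Certifying cut of size 6: {Hall→C1, Hall→C2, Hall→C4, Hall→Exit, Hall→Lobby, Hall→StairA}.

6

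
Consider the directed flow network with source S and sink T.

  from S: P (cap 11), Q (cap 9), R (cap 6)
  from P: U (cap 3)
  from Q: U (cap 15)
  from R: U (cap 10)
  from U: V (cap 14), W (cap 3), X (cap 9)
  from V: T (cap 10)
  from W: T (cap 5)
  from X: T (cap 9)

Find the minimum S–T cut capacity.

18

Augment S→P→U→V→T: bottleneck 3, flow now 3.
Augment S→Q→U→V→T: bottleneck 7, flow now 10.
Augment S→Q→U→W→T: bottleneck 2, flow now 12.
Augment S→R→U→W→T: bottleneck 1, flow now 13.
Augment S→R→U→X→T: bottleneck 5, flow now 18.
No augmenting path remains; maximum flow = 18.
By max-flow min-cut, the minimum cut capacity equals the max flow.
In the residual graph, reachable from S: {S, P}.
Min-cut edges: S→Q (9), S→R (6), P→U (3); capacity 9 + 6 + 3 = 18.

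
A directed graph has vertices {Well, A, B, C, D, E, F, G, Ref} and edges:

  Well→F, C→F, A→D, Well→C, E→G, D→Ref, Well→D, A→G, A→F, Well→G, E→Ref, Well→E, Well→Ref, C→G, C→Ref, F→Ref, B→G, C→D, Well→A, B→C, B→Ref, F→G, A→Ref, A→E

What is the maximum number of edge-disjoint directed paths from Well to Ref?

6

Assign every edge capacity 1; by Menger, the answer equals the max flow.
Path Well→Ref (+1); total 1.
Path Well→A→Ref (+1); total 2.
Path Well→C→Ref (+1); total 3.
Path Well→D→Ref (+1); total 4.
Path Well→E→Ref (+1); total 5.
Path Well→F→Ref (+1); total 6.
No residual Well→Ref path; max flow = 6.
Certifying cut of size 6: {Well→A, Well→C, Well→D, Well→E, Well→F, Well→Ref}.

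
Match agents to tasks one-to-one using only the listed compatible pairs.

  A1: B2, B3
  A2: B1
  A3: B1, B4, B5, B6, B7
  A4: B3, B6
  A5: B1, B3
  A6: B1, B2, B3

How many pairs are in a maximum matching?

Unit-capacity flow: source→left, listed edges, right→sink; max matching = max flow.
Augmenting path A1→B2 (+1); matched 1.
Augmenting path A2→B1 (+1); matched 2.
Augmenting path A3→B4 (+1); matched 3.
Augmenting path A4→B3 (+1); matched 4.
Augmenting path A5→B3→A4→B6 (+1); matched 5.
No augmenting path remains; maximum matching = 5.
König certificate: {A3, A4, B1, B2, B3} is a vertex cover of size 5 (every listed pair touches it), so no matching can be larger.

5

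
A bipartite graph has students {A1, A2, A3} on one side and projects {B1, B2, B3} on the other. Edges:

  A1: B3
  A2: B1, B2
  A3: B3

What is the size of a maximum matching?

Unit-capacity flow: source→left, listed edges, right→sink; max matching = max flow.
Augmenting path A1→B3 (+1); matched 1.
Augmenting path A2→B1 (+1); matched 2.
No augmenting path remains; maximum matching = 2.
König certificate: {A2, B3} is a vertex cover of size 2 (every listed pair touches it), so no matching can be larger.

2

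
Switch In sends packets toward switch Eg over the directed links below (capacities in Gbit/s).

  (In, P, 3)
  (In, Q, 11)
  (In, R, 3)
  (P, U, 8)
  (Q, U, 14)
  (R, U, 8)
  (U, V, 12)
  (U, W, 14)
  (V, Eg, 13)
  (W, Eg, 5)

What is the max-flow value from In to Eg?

17

Augment In→P→U→V→Eg: bottleneck 3, flow now 3.
Augment In→Q→U→V→Eg: bottleneck 9, flow now 12.
Augment In→Q→U→W→Eg: bottleneck 2, flow now 14.
Augment In→R→U→W→Eg: bottleneck 3, flow now 17.
No augmenting path remains; maximum flow = 17.
In the residual graph, reachable from In: {In}.
Min-cut edges: In→P (3), In→Q (11), In→R (3); capacity 3 + 11 + 3 = 17.
This cut is saturated, so no flow can exceed 17.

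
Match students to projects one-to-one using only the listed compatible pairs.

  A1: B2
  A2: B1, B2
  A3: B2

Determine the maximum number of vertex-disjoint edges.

2

Unit-capacity flow: source→left, listed edges, right→sink; max matching = max flow.
Augmenting path A1→B2 (+1); matched 1.
Augmenting path A2→B1 (+1); matched 2.
No augmenting path remains; maximum matching = 2.
König certificate: {A2, B2} is a vertex cover of size 2 (every listed pair touches it), so no matching can be larger.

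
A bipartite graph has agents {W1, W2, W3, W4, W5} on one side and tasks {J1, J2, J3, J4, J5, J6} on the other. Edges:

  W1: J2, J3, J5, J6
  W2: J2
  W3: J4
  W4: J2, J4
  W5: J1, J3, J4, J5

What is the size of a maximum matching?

4

Unit-capacity flow: source→left, listed edges, right→sink; max matching = max flow.
Augmenting path W1→J2 (+1); matched 1.
Augmenting path W3→J4 (+1); matched 2.
Augmenting path W5→J1 (+1); matched 3.
Augmenting path W2→J2→W1→J3 (+1); matched 4.
No augmenting path remains; maximum matching = 4.
König certificate: {W1, W5, J2, J4} is a vertex cover of size 4 (every listed pair touches it), so no matching can be larger.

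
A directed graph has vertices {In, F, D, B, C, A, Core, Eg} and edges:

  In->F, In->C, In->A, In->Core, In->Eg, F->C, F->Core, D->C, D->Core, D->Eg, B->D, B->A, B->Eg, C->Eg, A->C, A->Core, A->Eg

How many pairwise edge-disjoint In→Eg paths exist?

Assign every edge capacity 1; by Menger, the answer equals the max flow.
Path In→Eg (+1); total 1.
Path In→C→Eg (+1); total 2.
Path In→A→Eg (+1); total 3.
No residual In→Eg path; max flow = 3.
Certifying cut of size 3: {C→Eg, In→A, In→Eg}.

3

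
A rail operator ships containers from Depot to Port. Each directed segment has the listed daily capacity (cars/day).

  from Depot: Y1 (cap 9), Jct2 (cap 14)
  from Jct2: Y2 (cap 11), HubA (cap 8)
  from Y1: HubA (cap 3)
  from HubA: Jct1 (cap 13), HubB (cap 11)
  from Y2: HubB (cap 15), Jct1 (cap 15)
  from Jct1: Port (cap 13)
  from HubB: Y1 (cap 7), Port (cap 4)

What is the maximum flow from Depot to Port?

Augment Depot→Jct2→HubA→Jct1→Port: bottleneck 8, flow now 8.
Augment Depot→Jct2→Y2→Jct1→Port: bottleneck 5, flow now 13.
Augment Depot→Jct2→Y2→HubB→Port: bottleneck 1, flow now 14.
Augment Depot→Y1→HubA→HubB→Port: bottleneck 3, flow now 17.
No augmenting path remains; maximum flow = 17.
In the residual graph, reachable from Depot: {Depot, Y1}.
Min-cut edges: Depot→Jct2 (14), Y1→HubA (3); capacity 14 + 3 = 17.
This cut is saturated, so no flow can exceed 17.

17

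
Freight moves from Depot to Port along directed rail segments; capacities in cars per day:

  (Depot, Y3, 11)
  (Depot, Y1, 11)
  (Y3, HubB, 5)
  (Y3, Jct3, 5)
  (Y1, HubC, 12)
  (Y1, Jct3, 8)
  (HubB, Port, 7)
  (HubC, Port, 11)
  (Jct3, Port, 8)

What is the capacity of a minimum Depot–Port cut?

Augment Depot→Y3→HubB→Port: bottleneck 5, flow now 5.
Augment Depot→Y3→Jct3→Port: bottleneck 5, flow now 10.
Augment Depot→Y1→HubC→Port: bottleneck 11, flow now 21.
No augmenting path remains; maximum flow = 21.
By max-flow min-cut, the minimum cut capacity equals the max flow.
In the residual graph, reachable from Depot: {Depot, Y3}.
Min-cut edges: Depot→Y1 (11), Y3→HubB (5), Y3→Jct3 (5); capacity 11 + 5 + 5 = 21.

21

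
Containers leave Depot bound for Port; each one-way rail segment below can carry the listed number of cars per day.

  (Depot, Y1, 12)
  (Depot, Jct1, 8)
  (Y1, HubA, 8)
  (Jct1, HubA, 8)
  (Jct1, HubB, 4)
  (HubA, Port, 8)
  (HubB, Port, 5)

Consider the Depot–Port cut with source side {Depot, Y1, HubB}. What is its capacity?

Edges leaving {Depot, Y1, HubB}: Depot→Jct1 (8), Y1→HubA (8), HubB→Port (5).
Cut capacity = 8 + 8 + 5 = 21.

21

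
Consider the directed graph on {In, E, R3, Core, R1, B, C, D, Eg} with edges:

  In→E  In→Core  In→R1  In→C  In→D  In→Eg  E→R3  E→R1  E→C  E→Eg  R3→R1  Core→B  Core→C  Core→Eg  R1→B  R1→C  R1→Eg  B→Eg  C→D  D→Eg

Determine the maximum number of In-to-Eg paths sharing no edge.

Assign every edge capacity 1; by Menger, the answer equals the max flow.
Path In→Eg (+1); total 1.
Path In→E→Eg (+1); total 2.
Path In→Core→Eg (+1); total 3.
Path In→R1→Eg (+1); total 4.
Path In→D→Eg (+1); total 5.
No residual In→Eg path; max flow = 5.
Certifying cut of size 5: {D→Eg, In→Core, In→E, In→Eg, In→R1}.

5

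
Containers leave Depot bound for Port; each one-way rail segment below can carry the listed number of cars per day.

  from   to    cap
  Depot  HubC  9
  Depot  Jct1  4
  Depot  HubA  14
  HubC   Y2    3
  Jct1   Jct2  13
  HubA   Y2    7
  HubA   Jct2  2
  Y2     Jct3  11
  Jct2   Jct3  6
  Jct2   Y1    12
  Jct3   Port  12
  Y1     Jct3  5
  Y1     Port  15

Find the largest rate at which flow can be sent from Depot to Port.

16

Augment Depot→HubC→Y2→Jct3→Port: bottleneck 3, flow now 3.
Augment Depot→Jct1→Jct2→Jct3→Port: bottleneck 4, flow now 7.
Augment Depot→HubA→Y2→Jct3→Port: bottleneck 5, flow now 12.
Augment Depot→HubA→Jct2→Y1→Port: bottleneck 2, flow now 14.
Augment Depot→HubA→Y2→Jct3→Jct2→Y1→Port: bottleneck 2, flow now 16. (uses reverse residual edge)
No augmenting path remains; maximum flow = 16.
In the residual graph, reachable from Depot: {Depot, HubC, HubA}.
Min-cut edges: Depot→Jct1 (4), HubC→Y2 (3), HubA→Y2 (7), HubA→Jct2 (2); capacity 4 + 3 + 7 + 2 = 16.
This cut is saturated, so no flow can exceed 16.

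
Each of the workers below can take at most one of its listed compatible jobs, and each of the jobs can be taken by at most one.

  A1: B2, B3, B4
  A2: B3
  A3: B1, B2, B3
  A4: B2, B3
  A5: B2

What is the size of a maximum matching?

Unit-capacity flow: source→left, listed edges, right→sink; max matching = max flow.
Augmenting path A1→B2 (+1); matched 1.
Augmenting path A2→B3 (+1); matched 2.
Augmenting path A3→B1 (+1); matched 3.
Augmenting path A4→B2→A1→B4 (+1); matched 4.
No augmenting path remains; maximum matching = 4.
König certificate: {A1, A3, B2, B3} is a vertex cover of size 4 (every listed pair touches it), so no matching can be larger.

4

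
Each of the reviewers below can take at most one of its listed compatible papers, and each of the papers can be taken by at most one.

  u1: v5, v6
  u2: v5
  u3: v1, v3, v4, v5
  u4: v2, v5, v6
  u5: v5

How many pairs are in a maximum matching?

4

Unit-capacity flow: source→left, listed edges, right→sink; max matching = max flow.
Augmenting path u1→v5 (+1); matched 1.
Augmenting path u3→v1 (+1); matched 2.
Augmenting path u4→v2 (+1); matched 3.
Augmenting path u2→v5→u1→v6 (+1); matched 4.
No augmenting path remains; maximum matching = 4.
König certificate: {u1, u3, u4, v5} is a vertex cover of size 4 (every listed pair touches it), so no matching can be larger.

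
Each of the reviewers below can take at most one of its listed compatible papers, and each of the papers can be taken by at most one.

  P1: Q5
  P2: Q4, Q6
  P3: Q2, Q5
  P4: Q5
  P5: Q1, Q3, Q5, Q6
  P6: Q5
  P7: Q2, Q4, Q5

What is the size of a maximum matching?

5

Unit-capacity flow: source→left, listed edges, right→sink; max matching = max flow.
Augmenting path P1→Q5 (+1); matched 1.
Augmenting path P2→Q4 (+1); matched 2.
Augmenting path P3→Q2 (+1); matched 3.
Augmenting path P5→Q1 (+1); matched 4.
Augmenting path P7→Q4→P2→Q6 (+1); matched 5.
No augmenting path remains; maximum matching = 5.
König certificate: {P2, P3, P5, P7, Q5} is a vertex cover of size 5 (every listed pair touches it), so no matching can be larger.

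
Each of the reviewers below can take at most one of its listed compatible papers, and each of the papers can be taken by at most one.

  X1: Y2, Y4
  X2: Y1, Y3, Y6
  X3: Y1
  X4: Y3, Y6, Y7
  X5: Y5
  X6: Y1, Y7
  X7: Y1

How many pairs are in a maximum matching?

Unit-capacity flow: source→left, listed edges, right→sink; max matching = max flow.
Augmenting path X1→Y2 (+1); matched 1.
Augmenting path X2→Y1 (+1); matched 2.
Augmenting path X4→Y3 (+1); matched 3.
Augmenting path X5→Y5 (+1); matched 4.
Augmenting path X6→Y7 (+1); matched 5.
Augmenting path X3→Y1→X2→Y6 (+1); matched 6.
No augmenting path remains; maximum matching = 6.
König certificate: {X1, X2, X4, X5, X6, Y1} is a vertex cover of size 6 (every listed pair touches it), so no matching can be larger.

6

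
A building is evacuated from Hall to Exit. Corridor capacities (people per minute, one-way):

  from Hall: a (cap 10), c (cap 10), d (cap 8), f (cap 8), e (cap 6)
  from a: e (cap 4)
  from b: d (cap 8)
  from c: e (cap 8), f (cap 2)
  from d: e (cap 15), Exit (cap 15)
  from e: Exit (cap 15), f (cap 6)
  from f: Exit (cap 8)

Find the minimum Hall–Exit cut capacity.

31

Augment Hall→d→Exit: bottleneck 8, flow now 8.
Augment Hall→e→Exit: bottleneck 6, flow now 14.
Augment Hall→f→Exit: bottleneck 8, flow now 22.
Augment Hall→a→e→Exit: bottleneck 4, flow now 26.
Augment Hall→c→e→Exit: bottleneck 5, flow now 31.
No augmenting path remains; maximum flow = 31.
By max-flow min-cut, the minimum cut capacity equals the max flow.
In the residual graph, reachable from Hall: {Hall, a, c, e, f}.
Min-cut edges: Hall→d (8), e→Exit (15), f→Exit (8); capacity 8 + 15 + 8 = 31.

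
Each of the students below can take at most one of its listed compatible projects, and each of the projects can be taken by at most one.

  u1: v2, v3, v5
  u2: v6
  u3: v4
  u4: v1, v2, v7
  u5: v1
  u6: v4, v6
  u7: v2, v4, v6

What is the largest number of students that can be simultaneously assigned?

6

Unit-capacity flow: source→left, listed edges, right→sink; max matching = max flow.
Augmenting path u1→v2 (+1); matched 1.
Augmenting path u2→v6 (+1); matched 2.
Augmenting path u3→v4 (+1); matched 3.
Augmenting path u4→v1 (+1); matched 4.
Augmenting path u5→v1→u4→v7 (+1); matched 5.
Augmenting path u7→v2→u1→v3 (+1); matched 6.
No augmenting path remains; maximum matching = 6.
König certificate: {u1, u4, u5, u7, v4, v6} is a vertex cover of size 6 (every listed pair touches it), so no matching can be larger.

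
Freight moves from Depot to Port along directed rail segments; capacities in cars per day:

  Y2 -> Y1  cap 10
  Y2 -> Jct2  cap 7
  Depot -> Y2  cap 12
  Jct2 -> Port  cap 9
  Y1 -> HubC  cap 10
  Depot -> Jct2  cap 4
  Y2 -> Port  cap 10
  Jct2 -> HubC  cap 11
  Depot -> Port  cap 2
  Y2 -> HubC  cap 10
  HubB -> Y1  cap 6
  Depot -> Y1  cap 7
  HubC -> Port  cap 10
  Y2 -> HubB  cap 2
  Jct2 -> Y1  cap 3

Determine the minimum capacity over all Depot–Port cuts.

Augment Depot→Port: bottleneck 2, flow now 2.
Augment Depot→Y2→Port: bottleneck 10, flow now 12.
Augment Depot→Jct2→Port: bottleneck 4, flow now 16.
Augment Depot→Y2→Jct2→Port: bottleneck 2, flow now 18.
Augment Depot→Y1→HubC→Port: bottleneck 7, flow now 25.
No augmenting path remains; maximum flow = 25.
By max-flow min-cut, the minimum cut capacity equals the max flow.
In the residual graph, reachable from Depot: {Depot}.
Min-cut edges: Depot→Y2 (12), Depot→Jct2 (4), Depot→Y1 (7), Depot→Port (2); capacity 12 + 4 + 7 + 2 = 25.

25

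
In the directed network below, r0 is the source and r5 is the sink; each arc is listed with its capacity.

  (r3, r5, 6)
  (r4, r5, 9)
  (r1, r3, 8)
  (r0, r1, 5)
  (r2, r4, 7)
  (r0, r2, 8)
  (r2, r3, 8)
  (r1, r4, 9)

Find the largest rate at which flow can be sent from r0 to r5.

13

Augment r0→r1→r3→r5: bottleneck 5, flow now 5.
Augment r0→r2→r3→r5: bottleneck 1, flow now 6.
Augment r0→r2→r4→r5: bottleneck 7, flow now 13.
No augmenting path remains; maximum flow = 13.
In the residual graph, reachable from r0: {r0}.
Min-cut edges: r0→r1 (5), r0→r2 (8); capacity 5 + 8 = 13.
This cut is saturated, so no flow can exceed 13.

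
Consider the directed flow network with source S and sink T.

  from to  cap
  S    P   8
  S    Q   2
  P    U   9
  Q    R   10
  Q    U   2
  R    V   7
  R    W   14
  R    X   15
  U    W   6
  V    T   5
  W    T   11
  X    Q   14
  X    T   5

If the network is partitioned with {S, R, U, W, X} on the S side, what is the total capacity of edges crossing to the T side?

47

Edges leaving {S, R, U, W, X}: S→P (8), S→Q (2), R→V (7), W→T (11), X→Q (14), X→T (5).
Cut capacity = 8 + 2 + 7 + 11 + 14 + 5 = 47.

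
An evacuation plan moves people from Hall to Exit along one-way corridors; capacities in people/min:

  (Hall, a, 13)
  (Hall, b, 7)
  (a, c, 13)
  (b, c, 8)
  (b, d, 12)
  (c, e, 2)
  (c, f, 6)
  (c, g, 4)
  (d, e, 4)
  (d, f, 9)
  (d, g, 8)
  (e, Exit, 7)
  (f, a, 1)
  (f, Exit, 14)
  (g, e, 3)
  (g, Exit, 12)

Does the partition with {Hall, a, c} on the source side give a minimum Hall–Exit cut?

Given cut capacity: 7 + 2 + 6 + 4 = 19.
Augment Hall→a→c→e→Exit: bottleneck 2, flow now 2.
Augment Hall→a→c→f→Exit: bottleneck 6, flow now 8.
Augment Hall→a→c→g→Exit: bottleneck 4, flow now 12.
Augment Hall→b→d→e→Exit: bottleneck 4, flow now 16.
Augment Hall→b→d→f→Exit: bottleneck 3, flow now 19.
No augmenting path remains; maximum flow = 19.
Cut capacity 19 equals the max flow, so it is a minimum cut.

Yes — it is a minimum cut (capacity 19).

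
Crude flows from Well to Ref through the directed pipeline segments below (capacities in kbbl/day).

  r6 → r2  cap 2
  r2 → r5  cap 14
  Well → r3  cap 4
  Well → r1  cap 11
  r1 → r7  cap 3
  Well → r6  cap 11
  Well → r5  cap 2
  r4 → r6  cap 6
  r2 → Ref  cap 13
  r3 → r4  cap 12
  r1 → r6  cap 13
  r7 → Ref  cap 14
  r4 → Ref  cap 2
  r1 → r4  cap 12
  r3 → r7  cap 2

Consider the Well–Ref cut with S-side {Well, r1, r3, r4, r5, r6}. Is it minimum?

Given cut capacity: 3 + 2 + 2 + 2 = 9.
Augment Well→r1→r4→Ref: bottleneck 2, flow now 2.
Augment Well→r1→r7→Ref: bottleneck 3, flow now 5.
Augment Well→r3→r7→Ref: bottleneck 2, flow now 7.
Augment Well→r6→r2→Ref: bottleneck 2, flow now 9.
No augmenting path remains; maximum flow = 9.
Cut capacity 9 equals the max flow, so it is a minimum cut.

Yes — it is a minimum cut (capacity 9).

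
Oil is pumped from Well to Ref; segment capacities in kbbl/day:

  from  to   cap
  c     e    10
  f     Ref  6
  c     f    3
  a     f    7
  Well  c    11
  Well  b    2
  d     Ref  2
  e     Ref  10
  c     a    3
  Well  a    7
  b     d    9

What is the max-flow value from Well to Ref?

18

Augment Well→a→f→Ref: bottleneck 6, flow now 6.
Augment Well→b→d→Ref: bottleneck 2, flow now 8.
Augment Well→c→e→Ref: bottleneck 10, flow now 18.
No augmenting path remains; maximum flow = 18.
In the residual graph, reachable from Well: {Well, a, c, f}.
Min-cut edges: Well→b (2), c→e (10), f→Ref (6); capacity 2 + 10 + 6 = 18.
This cut is saturated, so no flow can exceed 18.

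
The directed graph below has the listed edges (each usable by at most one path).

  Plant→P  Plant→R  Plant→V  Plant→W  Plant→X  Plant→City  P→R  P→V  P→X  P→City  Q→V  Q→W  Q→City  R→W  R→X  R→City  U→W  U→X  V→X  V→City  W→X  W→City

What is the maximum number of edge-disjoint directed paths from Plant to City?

Assign every edge capacity 1; by Menger, the answer equals the max flow.
Path Plant→City (+1); total 1.
Path Plant→P→City (+1); total 2.
Path Plant→R→City (+1); total 3.
Path Plant→V→City (+1); total 4.
Path Plant→W→City (+1); total 5.
No residual Plant→City path; max flow = 5.
Certifying cut of size 5: {Plant→City, Plant→P, Plant→R, Plant→V, Plant→W}.

5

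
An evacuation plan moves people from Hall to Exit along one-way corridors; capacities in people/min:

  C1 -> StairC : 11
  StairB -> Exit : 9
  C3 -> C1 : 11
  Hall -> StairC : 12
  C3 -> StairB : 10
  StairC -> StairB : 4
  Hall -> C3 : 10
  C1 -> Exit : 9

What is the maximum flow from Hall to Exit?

Augment Hall→StairC→StairB→Exit: bottleneck 4, flow now 4.
Augment Hall→C3→StairB→Exit: bottleneck 5, flow now 9.
Augment Hall→C3→C1→Exit: bottleneck 5, flow now 14.
No augmenting path remains; maximum flow = 14.
In the residual graph, reachable from Hall: {Hall, StairC}.
Min-cut edges: Hall→C3 (10), StairC→StairB (4); capacity 10 + 4 = 14.
This cut is saturated, so no flow can exceed 14.

14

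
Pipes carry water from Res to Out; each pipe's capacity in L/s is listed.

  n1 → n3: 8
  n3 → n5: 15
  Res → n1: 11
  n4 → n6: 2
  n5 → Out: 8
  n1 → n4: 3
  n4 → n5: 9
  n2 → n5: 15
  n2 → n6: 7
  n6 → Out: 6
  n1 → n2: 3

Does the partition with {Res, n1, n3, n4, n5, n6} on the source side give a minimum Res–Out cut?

No — its capacity is 17, but the minimum cut has capacity 11.

Given cut capacity: 3 + 8 + 6 = 17.
Augment Res→n1→n2→n5→Out: bottleneck 3, flow now 3.
Augment Res→n1→n3→n5→Out: bottleneck 5, flow now 8.
Augment Res→n1→n4→n6→Out: bottleneck 2, flow now 10.
Augment Res→n1→n3→n5→n2→n6→Out: bottleneck 1, flow now 11. (uses reverse residual edge)
No augmenting path remains; maximum flow = 11.
In the residual graph, reachable from Res: {Res}.
Min-cut edges: Res→n1 (11); capacity 11 = 11.
Cut capacity 17 exceeds the max flow 11, so it is not minimum.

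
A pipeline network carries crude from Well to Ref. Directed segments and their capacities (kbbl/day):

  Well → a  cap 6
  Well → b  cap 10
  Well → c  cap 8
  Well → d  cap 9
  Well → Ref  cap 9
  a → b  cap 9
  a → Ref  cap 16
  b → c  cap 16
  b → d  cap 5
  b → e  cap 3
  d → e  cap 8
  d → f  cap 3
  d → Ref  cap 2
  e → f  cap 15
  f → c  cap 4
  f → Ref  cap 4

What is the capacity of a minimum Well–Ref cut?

Augment Well→Ref: bottleneck 9, flow now 9.
Augment Well→a→Ref: bottleneck 6, flow now 15.
Augment Well→d→Ref: bottleneck 2, flow now 17.
Augment Well→d→f→Ref: bottleneck 3, flow now 20.
Augment Well→b→e→f→Ref: bottleneck 1, flow now 21.
No augmenting path remains; maximum flow = 21.
By max-flow min-cut, the minimum cut capacity equals the max flow.
In the residual graph, reachable from Well: {Well, b, c, d, e, f}.
Min-cut edges: Well→a (6), Well→Ref (9), d→Ref (2), f→Ref (4); capacity 6 + 9 + 2 + 4 = 21.

21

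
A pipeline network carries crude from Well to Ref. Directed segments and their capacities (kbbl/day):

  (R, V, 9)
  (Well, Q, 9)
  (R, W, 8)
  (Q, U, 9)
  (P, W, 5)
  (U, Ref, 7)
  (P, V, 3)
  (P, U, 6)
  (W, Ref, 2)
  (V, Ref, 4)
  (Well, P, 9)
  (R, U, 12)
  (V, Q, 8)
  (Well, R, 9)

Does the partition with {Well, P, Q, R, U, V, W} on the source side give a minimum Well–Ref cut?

Given cut capacity: 7 + 4 + 2 = 13.
Augment Well→P→U→Ref: bottleneck 6, flow now 6.
Augment Well→P→V→Ref: bottleneck 3, flow now 9.
Augment Well→Q→U→Ref: bottleneck 1, flow now 10.
Augment Well→R→V→Ref: bottleneck 1, flow now 11.
Augment Well→R→W→Ref: bottleneck 2, flow now 13.
No augmenting path remains; maximum flow = 13.
Cut capacity 13 equals the max flow, so it is a minimum cut.

Yes — it is a minimum cut (capacity 13).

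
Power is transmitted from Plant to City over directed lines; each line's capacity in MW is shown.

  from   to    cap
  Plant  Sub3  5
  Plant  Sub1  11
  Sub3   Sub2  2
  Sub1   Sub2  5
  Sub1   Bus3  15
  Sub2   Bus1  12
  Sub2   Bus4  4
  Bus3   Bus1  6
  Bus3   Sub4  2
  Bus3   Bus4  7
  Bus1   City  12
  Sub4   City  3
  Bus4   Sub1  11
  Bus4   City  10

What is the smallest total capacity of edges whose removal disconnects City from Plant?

Augment Plant→Sub3→Sub2→Bus1→City: bottleneck 2, flow now 2.
Augment Plant→Sub1→Sub2→Bus1→City: bottleneck 5, flow now 7.
Augment Plant→Sub1→Bus3→Bus1→City: bottleneck 5, flow now 12.
Augment Plant→Sub1→Bus3→Sub4→City: bottleneck 1, flow now 13.
No augmenting path remains; maximum flow = 13.
By max-flow min-cut, the minimum cut capacity equals the max flow.
In the residual graph, reachable from Plant: {Plant, Sub3}.
Min-cut edges: Plant→Sub1 (11), Sub3→Sub2 (2); capacity 11 + 2 = 13.

13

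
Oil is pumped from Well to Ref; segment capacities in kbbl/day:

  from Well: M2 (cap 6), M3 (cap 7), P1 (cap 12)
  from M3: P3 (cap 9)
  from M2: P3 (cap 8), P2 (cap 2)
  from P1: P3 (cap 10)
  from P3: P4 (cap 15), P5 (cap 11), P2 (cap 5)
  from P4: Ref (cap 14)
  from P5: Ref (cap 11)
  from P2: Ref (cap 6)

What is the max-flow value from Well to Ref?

Augment Well→M2→P2→Ref: bottleneck 2, flow now 2.
Augment Well→M3→P3→P4→Ref: bottleneck 7, flow now 9.
Augment Well→M2→P3→P4→Ref: bottleneck 4, flow now 13.
Augment Well→P1→P3→P4→Ref: bottleneck 3, flow now 16.
Augment Well→P1→P3→P5→Ref: bottleneck 7, flow now 23.
No augmenting path remains; maximum flow = 23.
In the residual graph, reachable from Well: {Well, P1}.
Min-cut edges: Well→M3 (7), Well→M2 (6), P1→P3 (10); capacity 7 + 6 + 10 = 23.
This cut is saturated, so no flow can exceed 23.

23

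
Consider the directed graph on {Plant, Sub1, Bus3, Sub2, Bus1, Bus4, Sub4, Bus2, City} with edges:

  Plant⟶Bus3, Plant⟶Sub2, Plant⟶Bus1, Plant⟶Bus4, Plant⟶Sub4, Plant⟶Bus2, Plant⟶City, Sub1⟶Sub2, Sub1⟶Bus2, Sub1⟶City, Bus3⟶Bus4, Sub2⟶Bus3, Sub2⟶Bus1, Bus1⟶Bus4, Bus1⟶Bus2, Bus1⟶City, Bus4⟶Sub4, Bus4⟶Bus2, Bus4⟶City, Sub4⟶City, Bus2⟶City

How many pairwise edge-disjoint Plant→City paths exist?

Assign every edge capacity 1; by Menger, the answer equals the max flow.
Path Plant→City (+1); total 1.
Path Plant→Bus1→City (+1); total 2.
Path Plant→Bus4→City (+1); total 3.
Path Plant→Sub4→City (+1); total 4.
Path Plant→Bus2→City (+1); total 5.
No residual Plant→City path; max flow = 5.
Certifying cut of size 5: {Bus1→City, Bus2→City, Bus4→City, Plant→City, Sub4→City}.

5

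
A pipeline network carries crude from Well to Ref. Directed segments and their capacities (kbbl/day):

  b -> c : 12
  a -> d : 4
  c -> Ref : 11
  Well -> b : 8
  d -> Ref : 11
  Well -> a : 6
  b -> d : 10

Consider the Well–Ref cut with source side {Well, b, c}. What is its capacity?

27

Edges leaving {Well, b, c}: Well→a (6), b→d (10), c→Ref (11).
Cut capacity = 6 + 10 + 11 = 27.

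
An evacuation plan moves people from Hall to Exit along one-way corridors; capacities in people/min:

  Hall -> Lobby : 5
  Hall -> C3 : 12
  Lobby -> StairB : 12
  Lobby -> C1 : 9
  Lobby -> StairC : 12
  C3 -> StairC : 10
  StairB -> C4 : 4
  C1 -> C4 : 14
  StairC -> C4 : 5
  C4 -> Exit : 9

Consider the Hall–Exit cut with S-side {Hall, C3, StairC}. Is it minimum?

Given cut capacity: 5 + 5 = 10.
Augment Hall→Lobby→StairB→C4→Exit: bottleneck 4, flow now 4.
Augment Hall→Lobby→C1→C4→Exit: bottleneck 1, flow now 5.
Augment Hall→C3→StairC→C4→Exit: bottleneck 4, flow now 9.
No augmenting path remains; maximum flow = 9.
In the residual graph, reachable from Hall: {Hall, Lobby, C3, StairB, C1, StairC, C4}.
Min-cut edges: C4→Exit (9); capacity 9 = 9.
Cut capacity 10 exceeds the max flow 9, so it is not minimum.

No — its capacity is 10, but the minimum cut has capacity 9.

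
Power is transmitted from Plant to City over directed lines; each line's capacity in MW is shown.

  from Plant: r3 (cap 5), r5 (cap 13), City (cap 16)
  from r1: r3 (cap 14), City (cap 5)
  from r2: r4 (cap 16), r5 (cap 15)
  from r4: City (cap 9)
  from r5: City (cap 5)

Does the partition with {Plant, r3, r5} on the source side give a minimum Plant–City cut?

Yes — it is a minimum cut (capacity 21).

Given cut capacity: 16 + 5 = 21.
Augment Plant→City: bottleneck 16, flow now 16.
Augment Plant→r5→City: bottleneck 5, flow now 21.
No augmenting path remains; maximum flow = 21.
Cut capacity 21 equals the max flow, so it is a minimum cut.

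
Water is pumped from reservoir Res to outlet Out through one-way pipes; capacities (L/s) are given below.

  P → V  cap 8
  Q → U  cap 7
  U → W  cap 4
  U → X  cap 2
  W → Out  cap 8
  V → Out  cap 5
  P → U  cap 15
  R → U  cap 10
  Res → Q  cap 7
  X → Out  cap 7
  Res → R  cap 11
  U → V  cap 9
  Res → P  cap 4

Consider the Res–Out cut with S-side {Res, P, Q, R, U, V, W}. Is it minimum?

No — its capacity is 15, but the minimum cut has capacity 11.

Given cut capacity: 2 + 5 + 8 = 15.
Augment Res→P→V→Out: bottleneck 4, flow now 4.
Augment Res→Q→U→V→Out: bottleneck 1, flow now 5.
Augment Res→Q→U→W→Out: bottleneck 4, flow now 9.
Augment Res→Q→U→X→Out: bottleneck 2, flow now 11.
No augmenting path remains; maximum flow = 11.
In the residual graph, reachable from Res: {Res, P, Q, R, U, V}.
Min-cut edges: U→W (4), U→X (2), V→Out (5); capacity 4 + 2 + 5 = 11.
Cut capacity 15 exceeds the max flow 11, so it is not minimum.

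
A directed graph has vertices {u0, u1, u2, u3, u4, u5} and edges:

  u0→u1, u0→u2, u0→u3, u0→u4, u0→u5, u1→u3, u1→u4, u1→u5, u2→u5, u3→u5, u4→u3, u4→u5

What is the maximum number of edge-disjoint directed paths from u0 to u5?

5

Assign every edge capacity 1; by Menger, the answer equals the max flow.
Path u0→u5 (+1); total 1.
Path u0→u1→u5 (+1); total 2.
Path u0→u2→u5 (+1); total 3.
Path u0→u3→u5 (+1); total 4.
Path u0→u4→u5 (+1); total 5.
No residual u0→u5 path; max flow = 5.
Certifying cut of size 5: {u0→u1, u0→u2, u0→u3, u0→u4, u0→u5}.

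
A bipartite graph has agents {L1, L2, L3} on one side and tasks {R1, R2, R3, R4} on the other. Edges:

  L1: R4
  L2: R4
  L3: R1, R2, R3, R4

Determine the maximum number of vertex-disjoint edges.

Unit-capacity flow: source→left, listed edges, right→sink; max matching = max flow.
Augmenting path L1→R4 (+1); matched 1.
Augmenting path L3→R1 (+1); matched 2.
No augmenting path remains; maximum matching = 2.
König certificate: {L3, R4} is a vertex cover of size 2 (every listed pair touches it), so no matching can be larger.

2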